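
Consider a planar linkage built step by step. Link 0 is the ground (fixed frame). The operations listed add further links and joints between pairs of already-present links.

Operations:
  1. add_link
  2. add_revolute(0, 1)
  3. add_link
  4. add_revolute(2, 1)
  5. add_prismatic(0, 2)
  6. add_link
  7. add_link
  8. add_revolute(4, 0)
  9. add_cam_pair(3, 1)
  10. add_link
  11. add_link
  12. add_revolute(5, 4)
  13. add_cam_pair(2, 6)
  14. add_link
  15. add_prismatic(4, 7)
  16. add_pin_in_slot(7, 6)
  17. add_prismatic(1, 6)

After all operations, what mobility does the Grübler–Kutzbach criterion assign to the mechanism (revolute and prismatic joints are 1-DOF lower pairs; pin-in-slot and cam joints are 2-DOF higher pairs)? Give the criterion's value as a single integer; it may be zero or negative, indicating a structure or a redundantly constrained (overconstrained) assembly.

L=1 J1=0 J2=0
add link → L=2 J1=0 J2=0
R@0,1 dof=1 J1 → L=2 J1=1 J2=0
add link → L=3 J1=1 J2=0
R@2,1 dof=1 J1 → L=3 J1=2 J2=0
P@0,2 dof=1 J1 → L=3 J1=3 J2=0
add link → L=4 J1=3 J2=0
add link → L=5 J1=3 J2=0
R@4,0 dof=1 J1 → L=5 J1=4 J2=0
C@3,1 dof=2 J2 → L=5 J1=4 J2=1
add link → L=6 J1=4 J2=1
add link → L=7 J1=4 J2=1
R@5,4 dof=1 J1 → L=7 J1=5 J2=1
C@2,6 dof=2 J2 → L=7 J1=5 J2=2
add link → L=8 J1=5 J2=2
P@4,7 dof=1 J1 → L=8 J1=6 J2=2
PS@7,6 dof=2 J2 → L=8 J1=6 J2=3
P@1,6 dof=1 J1 → L=8 J1=7 J2=3
M=3(L−1)−2J1−J2=3·7−2·7−3=4

M = 4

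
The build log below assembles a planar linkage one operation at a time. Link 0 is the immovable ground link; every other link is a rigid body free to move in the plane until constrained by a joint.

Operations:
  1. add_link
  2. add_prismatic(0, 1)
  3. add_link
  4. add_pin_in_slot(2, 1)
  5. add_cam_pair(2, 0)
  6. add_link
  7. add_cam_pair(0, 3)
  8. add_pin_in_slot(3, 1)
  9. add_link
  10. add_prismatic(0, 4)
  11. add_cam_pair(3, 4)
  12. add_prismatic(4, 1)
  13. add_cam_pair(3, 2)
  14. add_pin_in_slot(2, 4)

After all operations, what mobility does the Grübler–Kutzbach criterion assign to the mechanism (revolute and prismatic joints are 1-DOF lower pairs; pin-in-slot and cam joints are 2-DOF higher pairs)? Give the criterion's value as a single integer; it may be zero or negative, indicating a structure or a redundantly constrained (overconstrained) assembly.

M = -1

ground; <1,0,0>
#1 <2,0,0>
P:0↔1 J1 <2,1,0>
#2 <3,1,0>
PS:2↔1 J2 <3,1,1>
C:2↔0 J2 <3,1,2>
#3 <4,1,2>
C:0↔3 J2 <4,1,3>
PS:3↔1 J2 <4,1,4>
#4 <5,1,4>
P:0↔4 J1 <5,2,4>
C:3↔4 J2 <5,2,5>
P:4↔1 J1 <5,3,5>
C:3↔2 J2 <5,3,6>
PS:2↔4 J2 <5,3,7>
3×4 − 2×3 − 1×7 = -1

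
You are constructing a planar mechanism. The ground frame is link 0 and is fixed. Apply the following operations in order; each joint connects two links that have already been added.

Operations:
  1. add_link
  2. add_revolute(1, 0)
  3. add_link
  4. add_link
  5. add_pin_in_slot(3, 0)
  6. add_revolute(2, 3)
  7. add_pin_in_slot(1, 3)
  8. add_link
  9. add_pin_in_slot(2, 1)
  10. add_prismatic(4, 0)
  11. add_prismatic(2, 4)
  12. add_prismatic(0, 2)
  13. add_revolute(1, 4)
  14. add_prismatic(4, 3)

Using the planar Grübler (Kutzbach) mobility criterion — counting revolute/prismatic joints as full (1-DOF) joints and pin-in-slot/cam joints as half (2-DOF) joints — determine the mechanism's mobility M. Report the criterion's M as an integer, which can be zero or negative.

[1;0;0] (link 0 is ground)
L+ [2;0;0]
R(1,0)∈J1 [2;1;0]
L+ [3;1;0]
L+ [4;1;0]
PS(3,0)∈J2 [4;1;1]
R(2,3)∈J1 [4;2;1]
PS(1,3)∈J2 [4;2;2]
L+ [5;2;2]
PS(2,1)∈J2 [5;2;3]
P(4,0)∈J1 [5;3;3]
P(2,4)∈J1 [5;4;3]
P(0,2)∈J1 [5;5;3]
R(1,4)∈J1 [5;6;3]
P(4,3)∈J1 [5;7;3]
mobility = 12 − 14 − 3 = -5

M = -5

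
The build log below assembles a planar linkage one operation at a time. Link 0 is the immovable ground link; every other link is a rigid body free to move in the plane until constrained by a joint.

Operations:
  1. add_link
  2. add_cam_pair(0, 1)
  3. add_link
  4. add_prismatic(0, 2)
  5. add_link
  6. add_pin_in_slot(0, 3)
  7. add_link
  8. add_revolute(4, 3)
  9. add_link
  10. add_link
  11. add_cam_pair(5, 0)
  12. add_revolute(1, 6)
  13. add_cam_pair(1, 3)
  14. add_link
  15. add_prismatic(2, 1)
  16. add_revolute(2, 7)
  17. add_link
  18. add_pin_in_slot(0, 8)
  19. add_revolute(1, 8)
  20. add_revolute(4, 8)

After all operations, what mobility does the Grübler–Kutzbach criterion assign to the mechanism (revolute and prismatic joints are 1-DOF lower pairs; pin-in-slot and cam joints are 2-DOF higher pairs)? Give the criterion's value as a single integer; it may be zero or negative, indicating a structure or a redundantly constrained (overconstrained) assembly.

ground; <1,0,0>
#1 <2,0,0>
C:0↔1 J2 <2,0,1>
#2 <3,0,1>
P:0↔2 J1 <3,1,1>
#3 <4,1,1>
PS:0↔3 J2 <4,1,2>
#4 <5,1,2>
R:4↔3 J1 <5,2,2>
#5 <6,2,2>
#6 <7,2,2>
C:5↔0 J2 <7,2,3>
R:1↔6 J1 <7,3,3>
C:1↔3 J2 <7,3,4>
#7 <8,3,4>
P:2↔1 J1 <8,4,4>
R:2↔7 J1 <8,5,4>
#8 <9,5,4>
PS:0↔8 J2 <9,5,5>
R:1↔8 J1 <9,6,5>
R:4↔8 J1 <9,7,5>
3×8 − 2×7 − 1×5 = 5

M = 5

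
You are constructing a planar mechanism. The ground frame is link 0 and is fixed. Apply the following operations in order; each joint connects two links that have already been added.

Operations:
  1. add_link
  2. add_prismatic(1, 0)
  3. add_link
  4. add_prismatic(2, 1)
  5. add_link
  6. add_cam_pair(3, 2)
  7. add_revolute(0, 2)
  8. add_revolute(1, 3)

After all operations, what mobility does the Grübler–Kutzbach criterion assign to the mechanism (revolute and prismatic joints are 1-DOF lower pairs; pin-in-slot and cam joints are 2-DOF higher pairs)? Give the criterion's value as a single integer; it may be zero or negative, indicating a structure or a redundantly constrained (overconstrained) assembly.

M = 0

[1;0;0] (link 0 is ground)
L+ [2;0;0]
P(1,0)∈J1 [2;1;0]
L+ [3;1;0]
P(2,1)∈J1 [3;2;0]
L+ [4;2;0]
C(3,2)∈J2 [4;2;1]
R(0,2)∈J1 [4;3;1]
R(1,3)∈J1 [4;4;1]
mobility = 9 − 8 − 1 = 0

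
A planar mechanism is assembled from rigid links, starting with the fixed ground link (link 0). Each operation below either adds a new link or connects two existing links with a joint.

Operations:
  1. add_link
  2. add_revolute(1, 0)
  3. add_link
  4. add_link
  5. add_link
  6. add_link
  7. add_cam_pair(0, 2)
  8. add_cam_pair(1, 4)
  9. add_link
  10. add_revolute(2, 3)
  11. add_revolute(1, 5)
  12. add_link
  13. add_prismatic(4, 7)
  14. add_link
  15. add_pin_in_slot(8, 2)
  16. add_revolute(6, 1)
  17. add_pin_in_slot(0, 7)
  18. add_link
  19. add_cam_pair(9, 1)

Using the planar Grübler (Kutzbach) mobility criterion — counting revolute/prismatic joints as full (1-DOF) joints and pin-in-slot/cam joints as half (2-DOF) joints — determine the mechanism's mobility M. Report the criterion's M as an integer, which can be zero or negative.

link 0 = ground. State L|J1|J2 = 1|0|0
+link1  2|0|0
R(1,0) f=1→J1  2|1|0
+link2  3|1|0
+link3  4|1|0
+link4  5|1|0
+link5  6|1|0
C(0,2) f=2→J2  6|1|1
C(1,4) f=2→J2  6|1|2
+link6  7|1|2
R(2,3) f=1→J1  7|2|2
R(1,5) f=1→J1  7|3|2
+link7  8|3|2
P(4,7) f=1→J1  8|4|2
+link8  9|4|2
PS(8,2) f=2→J2  9|4|3
R(6,1) f=1→J1  9|5|3
PS(0,7) f=2→J2  9|5|4
+link9  10|5|4
C(9,1) f=2→J2  10|5|5
M = 3(10−1)−2·5−5 = 27−10−5 = 12

M = 12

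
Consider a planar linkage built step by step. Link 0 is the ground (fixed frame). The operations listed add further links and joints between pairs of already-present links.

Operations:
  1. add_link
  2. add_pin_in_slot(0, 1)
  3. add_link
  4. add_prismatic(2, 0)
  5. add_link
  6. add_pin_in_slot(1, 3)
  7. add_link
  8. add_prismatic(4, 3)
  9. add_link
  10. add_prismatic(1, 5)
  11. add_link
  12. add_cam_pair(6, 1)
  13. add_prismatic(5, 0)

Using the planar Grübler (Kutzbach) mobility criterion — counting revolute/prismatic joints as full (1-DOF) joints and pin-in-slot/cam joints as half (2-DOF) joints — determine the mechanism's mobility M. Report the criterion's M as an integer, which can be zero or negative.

M = 7

(L,J1,J2)=(1,0,0); link0 fixed
link1: (2,0,0)
PS 0-1 [J2]: (2,0,1)
link2: (3,0,1)
P 2-0 [J1]: (3,1,1)
link3: (4,1,1)
PS 1-3 [J2]: (4,1,2)
link4: (5,1,2)
P 4-3 [J1]: (5,2,2)
link5: (6,2,2)
P 1-5 [J1]: (6,3,2)
link6: (7,3,2)
C 6-1 [J2]: (7,3,3)
P 5-0 [J1]: (7,4,3)
Grübler: 3·6 − 2·4 − 3 = 7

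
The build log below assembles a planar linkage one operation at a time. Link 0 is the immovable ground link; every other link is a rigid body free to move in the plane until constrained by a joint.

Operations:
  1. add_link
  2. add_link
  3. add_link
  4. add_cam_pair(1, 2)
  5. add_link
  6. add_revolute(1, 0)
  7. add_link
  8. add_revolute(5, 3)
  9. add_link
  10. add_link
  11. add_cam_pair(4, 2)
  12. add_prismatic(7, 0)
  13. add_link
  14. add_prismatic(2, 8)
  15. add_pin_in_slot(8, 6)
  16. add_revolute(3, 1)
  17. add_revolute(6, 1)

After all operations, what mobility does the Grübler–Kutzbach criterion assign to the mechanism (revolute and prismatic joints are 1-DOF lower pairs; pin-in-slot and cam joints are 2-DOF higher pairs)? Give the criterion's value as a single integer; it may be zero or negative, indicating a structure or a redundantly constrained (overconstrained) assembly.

M = 9

L=1 J1=0 J2=0
add link → L=2 J1=0 J2=0
add link → L=3 J1=0 J2=0
add link → L=4 J1=0 J2=0
C@1,2 dof=2 J2 → L=4 J1=0 J2=1
add link → L=5 J1=0 J2=1
R@1,0 dof=1 J1 → L=5 J1=1 J2=1
add link → L=6 J1=1 J2=1
R@5,3 dof=1 J1 → L=6 J1=2 J2=1
add link → L=7 J1=2 J2=1
add link → L=8 J1=2 J2=1
C@4,2 dof=2 J2 → L=8 J1=2 J2=2
P@7,0 dof=1 J1 → L=8 J1=3 J2=2
add link → L=9 J1=3 J2=2
P@2,8 dof=1 J1 → L=9 J1=4 J2=2
PS@8,6 dof=2 J2 → L=9 J1=4 J2=3
R@3,1 dof=1 J1 → L=9 J1=5 J2=3
R@6,1 dof=1 J1 → L=9 J1=6 J2=3
M=3(L−1)−2J1−J2=3·8−2·6−3=9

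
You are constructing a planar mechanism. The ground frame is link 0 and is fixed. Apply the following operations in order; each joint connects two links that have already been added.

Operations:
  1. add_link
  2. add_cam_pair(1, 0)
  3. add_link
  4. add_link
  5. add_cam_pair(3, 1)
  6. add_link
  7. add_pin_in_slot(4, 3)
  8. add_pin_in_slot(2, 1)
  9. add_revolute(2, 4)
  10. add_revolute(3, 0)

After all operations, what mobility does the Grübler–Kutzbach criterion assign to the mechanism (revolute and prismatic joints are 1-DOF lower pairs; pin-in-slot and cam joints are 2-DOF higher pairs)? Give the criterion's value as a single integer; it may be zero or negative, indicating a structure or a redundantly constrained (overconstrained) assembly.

M = 4

(L,J1,J2)=(1,0,0); link0 fixed
link1: (2,0,0)
C 1-0 [J2]: (2,0,1)
link2: (3,0,1)
link3: (4,0,1)
C 3-1 [J2]: (4,0,2)
link4: (5,0,2)
PS 4-3 [J2]: (5,0,3)
PS 2-1 [J2]: (5,0,4)
R 2-4 [J1]: (5,1,4)
R 3-0 [J1]: (5,2,4)
Grübler: 3·4 − 2·2 − 4 = 4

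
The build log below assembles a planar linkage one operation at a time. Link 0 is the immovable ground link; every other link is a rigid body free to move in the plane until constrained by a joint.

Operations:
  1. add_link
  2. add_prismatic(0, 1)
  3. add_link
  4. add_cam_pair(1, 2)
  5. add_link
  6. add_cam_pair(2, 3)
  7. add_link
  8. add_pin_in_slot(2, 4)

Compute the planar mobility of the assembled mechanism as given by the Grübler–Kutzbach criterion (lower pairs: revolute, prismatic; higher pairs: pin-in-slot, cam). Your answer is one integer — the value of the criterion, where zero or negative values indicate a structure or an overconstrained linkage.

M = 7

(L,J1,J2)=(1,0,0); link0 fixed
link1: (2,0,0)
P 0-1 [J1]: (2,1,0)
link2: (3,1,0)
C 1-2 [J2]: (3,1,1)
link3: (4,1,1)
C 2-3 [J2]: (4,1,2)
link4: (5,1,2)
PS 2-4 [J2]: (5,1,3)
Grübler: 3·4 − 2·1 − 3 = 7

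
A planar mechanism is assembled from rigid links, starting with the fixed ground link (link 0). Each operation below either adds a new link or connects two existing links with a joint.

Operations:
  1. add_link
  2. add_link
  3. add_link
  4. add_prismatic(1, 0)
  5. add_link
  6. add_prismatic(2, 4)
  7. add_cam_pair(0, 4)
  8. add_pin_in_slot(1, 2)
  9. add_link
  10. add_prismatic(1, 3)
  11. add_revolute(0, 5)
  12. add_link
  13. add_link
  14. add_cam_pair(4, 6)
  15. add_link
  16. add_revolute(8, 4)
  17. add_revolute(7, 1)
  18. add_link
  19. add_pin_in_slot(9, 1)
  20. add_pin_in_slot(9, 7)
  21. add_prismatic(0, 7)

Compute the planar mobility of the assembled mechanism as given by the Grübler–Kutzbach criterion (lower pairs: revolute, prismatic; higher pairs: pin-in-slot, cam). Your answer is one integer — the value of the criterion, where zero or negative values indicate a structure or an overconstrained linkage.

link 0 = ground. State L|J1|J2 = 1|0|0
+link1  2|0|0
+link2  3|0|0
+link3  4|0|0
P(1,0) f=1→J1  4|1|0
+link4  5|1|0
P(2,4) f=1→J1  5|2|0
C(0,4) f=2→J2  5|2|1
PS(1,2) f=2→J2  5|2|2
+link5  6|2|2
P(1,3) f=1→J1  6|3|2
R(0,5) f=1→J1  6|4|2
+link6  7|4|2
+link7  8|4|2
C(4,6) f=2→J2  8|4|3
+link8  9|4|3
R(8,4) f=1→J1  9|5|3
R(7,1) f=1→J1  9|6|3
+link9  10|6|3
PS(9,1) f=2→J2  10|6|4
PS(9,7) f=2→J2  10|6|5
P(0,7) f=1→J1  10|7|5
M = 3(10−1)−2·7−5 = 27−14−5 = 8

M = 8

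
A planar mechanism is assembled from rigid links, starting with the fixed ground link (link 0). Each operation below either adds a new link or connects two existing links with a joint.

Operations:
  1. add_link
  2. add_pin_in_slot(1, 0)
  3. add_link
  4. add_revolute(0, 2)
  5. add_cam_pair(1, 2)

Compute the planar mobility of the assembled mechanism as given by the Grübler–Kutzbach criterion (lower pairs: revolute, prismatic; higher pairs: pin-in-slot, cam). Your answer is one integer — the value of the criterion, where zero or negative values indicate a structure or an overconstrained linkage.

ground; <1,0,0>
#1 <2,0,0>
PS:1↔0 J2 <2,0,1>
#2 <3,0,1>
R:0↔2 J1 <3,1,1>
C:1↔2 J2 <3,1,2>
3×2 − 2×1 − 1×2 = 2

M = 2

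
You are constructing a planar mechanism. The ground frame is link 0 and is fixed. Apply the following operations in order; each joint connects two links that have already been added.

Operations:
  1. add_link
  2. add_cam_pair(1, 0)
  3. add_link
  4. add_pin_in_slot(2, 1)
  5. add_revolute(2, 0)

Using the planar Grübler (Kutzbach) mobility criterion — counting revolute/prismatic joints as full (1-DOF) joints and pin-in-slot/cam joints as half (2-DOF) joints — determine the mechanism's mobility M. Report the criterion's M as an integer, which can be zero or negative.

M = 2

L=1 J1=0 J2=0
add link → L=2 J1=0 J2=0
C@1,0 dof=2 J2 → L=2 J1=0 J2=1
add link → L=3 J1=0 J2=1
PS@2,1 dof=2 J2 → L=3 J1=0 J2=2
R@2,0 dof=1 J1 → L=3 J1=1 J2=2
M=3(L−1)−2J1−J2=3·2−2·1−2=2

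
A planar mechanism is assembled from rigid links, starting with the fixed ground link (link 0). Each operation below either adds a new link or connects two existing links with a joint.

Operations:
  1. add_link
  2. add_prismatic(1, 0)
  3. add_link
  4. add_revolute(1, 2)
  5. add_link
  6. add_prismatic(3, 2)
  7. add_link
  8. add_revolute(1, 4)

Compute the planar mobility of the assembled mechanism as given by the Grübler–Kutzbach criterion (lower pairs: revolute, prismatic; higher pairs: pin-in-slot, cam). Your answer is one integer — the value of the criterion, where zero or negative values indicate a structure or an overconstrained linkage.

ground; <1,0,0>
#1 <2,0,0>
P:1↔0 J1 <2,1,0>
#2 <3,1,0>
R:1↔2 J1 <3,2,0>
#3 <4,2,0>
P:3↔2 J1 <4,3,0>
#4 <5,3,0>
R:1↔4 J1 <5,4,0>
3×4 − 2×4 − 1×0 = 4

M = 4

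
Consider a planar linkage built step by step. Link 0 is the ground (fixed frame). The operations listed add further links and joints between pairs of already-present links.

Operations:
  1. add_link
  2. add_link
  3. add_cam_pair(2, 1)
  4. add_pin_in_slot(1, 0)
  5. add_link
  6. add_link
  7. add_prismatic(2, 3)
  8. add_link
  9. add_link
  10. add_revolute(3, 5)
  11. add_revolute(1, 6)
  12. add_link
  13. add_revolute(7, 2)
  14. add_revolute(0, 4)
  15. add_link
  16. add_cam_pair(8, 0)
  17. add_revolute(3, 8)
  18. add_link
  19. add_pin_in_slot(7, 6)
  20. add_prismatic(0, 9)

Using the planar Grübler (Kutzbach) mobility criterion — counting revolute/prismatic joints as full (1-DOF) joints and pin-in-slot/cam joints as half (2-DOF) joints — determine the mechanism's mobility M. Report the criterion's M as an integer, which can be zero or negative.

M = 9

link 0 = ground. State L|J1|J2 = 1|0|0
+link1  2|0|0
+link2  3|0|0
C(2,1) f=2→J2  3|0|1
PS(1,0) f=2→J2  3|0|2
+link3  4|0|2
+link4  5|0|2
P(2,3) f=1→J1  5|1|2
+link5  6|1|2
+link6  7|1|2
R(3,5) f=1→J1  7|2|2
R(1,6) f=1→J1  7|3|2
+link7  8|3|2
R(7,2) f=1→J1  8|4|2
R(0,4) f=1→J1  8|5|2
+link8  9|5|2
C(8,0) f=2→J2  9|5|3
R(3,8) f=1→J1  9|6|3
+link9  10|6|3
PS(7,6) f=2→J2  10|6|4
P(0,9) f=1→J1  10|7|4
M = 3(10−1)−2·7−4 = 27−14−4 = 9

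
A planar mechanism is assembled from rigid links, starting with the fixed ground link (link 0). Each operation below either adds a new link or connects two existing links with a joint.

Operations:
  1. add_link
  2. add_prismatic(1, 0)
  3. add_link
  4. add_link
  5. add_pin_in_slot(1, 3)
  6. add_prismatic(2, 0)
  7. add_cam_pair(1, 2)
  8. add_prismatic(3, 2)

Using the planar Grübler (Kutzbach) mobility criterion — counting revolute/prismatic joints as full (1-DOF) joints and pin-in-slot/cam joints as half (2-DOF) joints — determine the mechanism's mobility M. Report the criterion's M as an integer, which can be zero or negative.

link 0 = ground. State L|J1|J2 = 1|0|0
+link1  2|0|0
P(1,0) f=1→J1  2|1|0
+link2  3|1|0
+link3  4|1|0
PS(1,3) f=2→J2  4|1|1
P(2,0) f=1→J1  4|2|1
C(1,2) f=2→J2  4|2|2
P(3,2) f=1→J1  4|3|2
M = 3(4−1)−2·3−2 = 9−6−2 = 1

M = 1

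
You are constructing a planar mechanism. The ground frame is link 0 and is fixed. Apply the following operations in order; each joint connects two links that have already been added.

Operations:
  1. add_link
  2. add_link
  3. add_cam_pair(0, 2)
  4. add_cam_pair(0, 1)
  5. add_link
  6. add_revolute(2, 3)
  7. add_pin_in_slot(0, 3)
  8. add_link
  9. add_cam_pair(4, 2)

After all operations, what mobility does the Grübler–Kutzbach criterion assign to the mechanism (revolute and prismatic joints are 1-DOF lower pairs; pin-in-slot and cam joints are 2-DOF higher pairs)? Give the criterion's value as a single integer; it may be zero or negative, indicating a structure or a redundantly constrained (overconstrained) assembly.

(L,J1,J2)=(1,0,0); link0 fixed
link1: (2,0,0)
link2: (3,0,0)
C 0-2 [J2]: (3,0,1)
C 0-1 [J2]: (3,0,2)
link3: (4,0,2)
R 2-3 [J1]: (4,1,2)
PS 0-3 [J2]: (4,1,3)
link4: (5,1,3)
C 4-2 [J2]: (5,1,4)
Grübler: 3·4 − 2·1 − 4 = 6

M = 6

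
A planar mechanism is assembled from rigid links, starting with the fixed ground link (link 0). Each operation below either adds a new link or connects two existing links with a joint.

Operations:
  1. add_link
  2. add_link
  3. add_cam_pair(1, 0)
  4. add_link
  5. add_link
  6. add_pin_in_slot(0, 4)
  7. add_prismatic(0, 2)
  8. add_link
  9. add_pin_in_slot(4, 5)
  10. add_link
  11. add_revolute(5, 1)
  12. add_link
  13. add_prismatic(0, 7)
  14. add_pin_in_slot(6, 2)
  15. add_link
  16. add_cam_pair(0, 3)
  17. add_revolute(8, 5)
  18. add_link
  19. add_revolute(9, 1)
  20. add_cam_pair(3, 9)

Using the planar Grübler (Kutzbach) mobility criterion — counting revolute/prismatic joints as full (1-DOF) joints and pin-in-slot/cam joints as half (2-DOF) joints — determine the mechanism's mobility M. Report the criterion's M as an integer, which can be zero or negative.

M = 11

(L,J1,J2)=(1,0,0); link0 fixed
link1: (2,0,0)
link2: (3,0,0)
C 1-0 [J2]: (3,0,1)
link3: (4,0,1)
link4: (5,0,1)
PS 0-4 [J2]: (5,0,2)
P 0-2 [J1]: (5,1,2)
link5: (6,1,2)
PS 4-5 [J2]: (6,1,3)
link6: (7,1,3)
R 5-1 [J1]: (7,2,3)
link7: (8,2,3)
P 0-7 [J1]: (8,3,3)
PS 6-2 [J2]: (8,3,4)
link8: (9,3,4)
C 0-3 [J2]: (9,3,5)
R 8-5 [J1]: (9,4,5)
link9: (10,4,5)
R 9-1 [J1]: (10,5,5)
C 3-9 [J2]: (10,5,6)
Grübler: 3·9 − 2·5 − 6 = 11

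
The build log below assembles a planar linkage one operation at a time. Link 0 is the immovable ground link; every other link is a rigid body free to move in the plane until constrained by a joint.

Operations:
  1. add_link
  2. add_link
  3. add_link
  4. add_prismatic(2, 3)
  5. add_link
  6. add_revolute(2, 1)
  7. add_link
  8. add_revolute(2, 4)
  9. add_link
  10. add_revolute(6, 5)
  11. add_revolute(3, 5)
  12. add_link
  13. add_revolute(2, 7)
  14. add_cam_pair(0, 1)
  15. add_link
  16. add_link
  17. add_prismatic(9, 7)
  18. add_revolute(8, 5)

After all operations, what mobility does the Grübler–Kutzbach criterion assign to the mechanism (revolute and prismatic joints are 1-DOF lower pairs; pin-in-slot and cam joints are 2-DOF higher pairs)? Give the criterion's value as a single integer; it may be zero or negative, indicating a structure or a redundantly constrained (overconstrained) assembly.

M = 10

ground; <1,0,0>
#1 <2,0,0>
#2 <3,0,0>
#3 <4,0,0>
P:2↔3 J1 <4,1,0>
#4 <5,1,0>
R:2↔1 J1 <5,2,0>
#5 <6,2,0>
R:2↔4 J1 <6,3,0>
#6 <7,3,0>
R:6↔5 J1 <7,4,0>
R:3↔5 J1 <7,5,0>
#7 <8,5,0>
R:2↔7 J1 <8,6,0>
C:0↔1 J2 <8,6,1>
#8 <9,6,1>
#9 <10,6,1>
P:9↔7 J1 <10,7,1>
R:8↔5 J1 <10,8,1>
3×9 − 2×8 − 1×1 = 10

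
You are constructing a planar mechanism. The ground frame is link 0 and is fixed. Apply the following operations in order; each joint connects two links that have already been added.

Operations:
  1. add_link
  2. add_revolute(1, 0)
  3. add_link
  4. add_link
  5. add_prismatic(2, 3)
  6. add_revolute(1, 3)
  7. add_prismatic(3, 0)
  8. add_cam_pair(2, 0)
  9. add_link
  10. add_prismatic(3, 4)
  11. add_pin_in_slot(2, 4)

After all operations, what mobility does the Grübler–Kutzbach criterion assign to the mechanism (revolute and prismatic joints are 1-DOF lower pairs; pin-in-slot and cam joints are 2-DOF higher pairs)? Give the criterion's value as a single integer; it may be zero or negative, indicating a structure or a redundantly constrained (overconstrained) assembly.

link 0 = ground. State L|J1|J2 = 1|0|0
+link1  2|0|0
R(1,0) f=1→J1  2|1|0
+link2  3|1|0
+link3  4|1|0
P(2,3) f=1→J1  4|2|0
R(1,3) f=1→J1  4|3|0
P(3,0) f=1→J1  4|4|0
C(2,0) f=2→J2  4|4|1
+link4  5|4|1
P(3,4) f=1→J1  5|5|1
PS(2,4) f=2→J2  5|5|2
M = 3(5−1)−2·5−2 = 12−10−2 = 0

M = 0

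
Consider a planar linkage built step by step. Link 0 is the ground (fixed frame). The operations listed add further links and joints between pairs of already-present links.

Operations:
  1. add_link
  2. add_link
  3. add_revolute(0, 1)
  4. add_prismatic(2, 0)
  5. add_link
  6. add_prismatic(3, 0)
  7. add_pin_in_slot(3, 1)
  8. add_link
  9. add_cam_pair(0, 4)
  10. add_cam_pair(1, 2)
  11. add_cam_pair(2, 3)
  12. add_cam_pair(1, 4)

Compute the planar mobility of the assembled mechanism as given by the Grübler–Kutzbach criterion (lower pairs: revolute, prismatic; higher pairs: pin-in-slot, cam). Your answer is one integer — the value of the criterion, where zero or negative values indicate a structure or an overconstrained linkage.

[1;0;0] (link 0 is ground)
L+ [2;0;0]
L+ [3;0;0]
R(0,1)∈J1 [3;1;0]
P(2,0)∈J1 [3;2;0]
L+ [4;2;0]
P(3,0)∈J1 [4;3;0]
PS(3,1)∈J2 [4;3;1]
L+ [5;3;1]
C(0,4)∈J2 [5;3;2]
C(1,2)∈J2 [5;3;3]
C(2,3)∈J2 [5;3;4]
C(1,4)∈J2 [5;3;5]
mobility = 12 − 6 − 5 = 1

M = 1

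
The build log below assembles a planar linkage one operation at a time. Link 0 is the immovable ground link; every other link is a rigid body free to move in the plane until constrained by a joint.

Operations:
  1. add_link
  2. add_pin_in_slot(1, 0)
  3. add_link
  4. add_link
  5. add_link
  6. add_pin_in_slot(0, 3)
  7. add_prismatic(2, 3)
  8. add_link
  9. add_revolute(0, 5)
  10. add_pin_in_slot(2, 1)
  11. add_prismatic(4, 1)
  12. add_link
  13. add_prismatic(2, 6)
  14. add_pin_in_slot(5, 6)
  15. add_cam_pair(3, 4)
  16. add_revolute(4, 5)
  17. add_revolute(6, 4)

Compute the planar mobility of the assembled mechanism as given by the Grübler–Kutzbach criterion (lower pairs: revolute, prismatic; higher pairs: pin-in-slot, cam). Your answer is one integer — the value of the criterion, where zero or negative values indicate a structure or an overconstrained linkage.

[1;0;0] (link 0 is ground)
L+ [2;0;0]
PS(1,0)∈J2 [2;0;1]
L+ [3;0;1]
L+ [4;0;1]
L+ [5;0;1]
PS(0,3)∈J2 [5;0;2]
P(2,3)∈J1 [5;1;2]
L+ [6;1;2]
R(0,5)∈J1 [6;2;2]
PS(2,1)∈J2 [6;2;3]
P(4,1)∈J1 [6;3;3]
L+ [7;3;3]
P(2,6)∈J1 [7;4;3]
PS(5,6)∈J2 [7;4;4]
C(3,4)∈J2 [7;4;5]
R(4,5)∈J1 [7;5;5]
R(6,4)∈J1 [7;6;5]
mobility = 18 − 12 − 5 = 1

M = 1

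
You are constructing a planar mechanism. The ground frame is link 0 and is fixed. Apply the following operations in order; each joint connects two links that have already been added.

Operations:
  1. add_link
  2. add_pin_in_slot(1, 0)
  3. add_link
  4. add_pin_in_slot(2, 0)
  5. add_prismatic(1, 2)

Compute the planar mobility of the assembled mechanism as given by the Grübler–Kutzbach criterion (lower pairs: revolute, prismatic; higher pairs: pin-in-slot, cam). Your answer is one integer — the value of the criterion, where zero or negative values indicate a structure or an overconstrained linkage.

ground; <1,0,0>
#1 <2,0,0>
PS:1↔0 J2 <2,0,1>
#2 <3,0,1>
PS:2↔0 J2 <3,0,2>
P:1↔2 J1 <3,1,2>
3×2 − 2×1 − 1×2 = 2

M = 2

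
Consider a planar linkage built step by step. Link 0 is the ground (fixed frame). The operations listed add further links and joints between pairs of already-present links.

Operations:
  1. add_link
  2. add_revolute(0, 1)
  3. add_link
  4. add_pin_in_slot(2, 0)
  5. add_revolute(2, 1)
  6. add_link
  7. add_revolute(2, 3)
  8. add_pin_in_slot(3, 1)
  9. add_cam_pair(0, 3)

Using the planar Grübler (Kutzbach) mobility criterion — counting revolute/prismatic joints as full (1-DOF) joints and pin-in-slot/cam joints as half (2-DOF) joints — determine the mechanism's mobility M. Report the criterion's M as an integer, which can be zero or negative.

M = 0

L=1 J1=0 J2=0
add link → L=2 J1=0 J2=0
R@0,1 dof=1 J1 → L=2 J1=1 J2=0
add link → L=3 J1=1 J2=0
PS@2,0 dof=2 J2 → L=3 J1=1 J2=1
R@2,1 dof=1 J1 → L=3 J1=2 J2=1
add link → L=4 J1=2 J2=1
R@2,3 dof=1 J1 → L=4 J1=3 J2=1
PS@3,1 dof=2 J2 → L=4 J1=3 J2=2
C@0,3 dof=2 J2 → L=4 J1=3 J2=3
M=3(L−1)−2J1−J2=3·3−2·3−3=0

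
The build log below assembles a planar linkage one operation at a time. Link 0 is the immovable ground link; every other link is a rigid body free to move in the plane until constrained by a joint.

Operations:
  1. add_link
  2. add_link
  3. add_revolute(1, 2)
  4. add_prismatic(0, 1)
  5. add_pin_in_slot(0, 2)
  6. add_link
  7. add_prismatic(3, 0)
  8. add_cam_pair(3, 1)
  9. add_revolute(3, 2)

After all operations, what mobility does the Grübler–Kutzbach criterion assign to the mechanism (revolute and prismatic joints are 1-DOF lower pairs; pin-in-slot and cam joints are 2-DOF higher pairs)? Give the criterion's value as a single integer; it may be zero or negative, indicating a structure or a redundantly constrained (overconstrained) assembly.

ground; <1,0,0>
#1 <2,0,0>
#2 <3,0,0>
R:1↔2 J1 <3,1,0>
P:0↔1 J1 <3,2,0>
PS:0↔2 J2 <3,2,1>
#3 <4,2,1>
P:3↔0 J1 <4,3,1>
C:3↔1 J2 <4,3,2>
R:3↔2 J1 <4,4,2>
3×3 − 2×4 − 1×2 = -1

M = -1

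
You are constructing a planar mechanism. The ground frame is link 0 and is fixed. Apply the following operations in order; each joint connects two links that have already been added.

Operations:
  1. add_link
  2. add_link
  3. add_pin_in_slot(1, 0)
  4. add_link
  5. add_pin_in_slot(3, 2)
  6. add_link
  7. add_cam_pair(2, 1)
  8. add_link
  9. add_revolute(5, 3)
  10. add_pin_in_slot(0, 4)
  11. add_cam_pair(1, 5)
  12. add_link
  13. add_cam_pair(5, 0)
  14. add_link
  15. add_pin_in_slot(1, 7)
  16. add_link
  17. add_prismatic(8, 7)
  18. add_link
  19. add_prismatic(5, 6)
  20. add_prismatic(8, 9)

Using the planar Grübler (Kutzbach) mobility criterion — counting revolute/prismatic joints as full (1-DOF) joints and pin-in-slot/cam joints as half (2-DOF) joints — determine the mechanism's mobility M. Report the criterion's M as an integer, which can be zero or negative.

(L,J1,J2)=(1,0,0); link0 fixed
link1: (2,0,0)
link2: (3,0,0)
PS 1-0 [J2]: (3,0,1)
link3: (4,0,1)
PS 3-2 [J2]: (4,0,2)
link4: (5,0,2)
C 2-1 [J2]: (5,0,3)
link5: (6,0,3)
R 5-3 [J1]: (6,1,3)
PS 0-4 [J2]: (6,1,4)
C 1-5 [J2]: (6,1,5)
link6: (7,1,5)
C 5-0 [J2]: (7,1,6)
link7: (8,1,6)
PS 1-7 [J2]: (8,1,7)
link8: (9,1,7)
P 8-7 [J1]: (9,2,7)
link9: (10,2,7)
P 5-6 [J1]: (10,3,7)
P 8-9 [J1]: (10,4,7)
Grübler: 3·9 − 2·4 − 7 = 12

M = 12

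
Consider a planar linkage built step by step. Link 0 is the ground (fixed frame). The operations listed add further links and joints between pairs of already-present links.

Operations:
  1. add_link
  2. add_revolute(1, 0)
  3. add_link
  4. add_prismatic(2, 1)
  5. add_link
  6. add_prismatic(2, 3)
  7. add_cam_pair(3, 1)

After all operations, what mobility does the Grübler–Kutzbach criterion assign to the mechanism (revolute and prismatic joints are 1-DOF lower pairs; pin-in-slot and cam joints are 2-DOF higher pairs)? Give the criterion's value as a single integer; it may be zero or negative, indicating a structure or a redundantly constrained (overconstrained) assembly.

M = 2

[1;0;0] (link 0 is ground)
L+ [2;0;0]
R(1,0)∈J1 [2;1;0]
L+ [3;1;0]
P(2,1)∈J1 [3;2;0]
L+ [4;2;0]
P(2,3)∈J1 [4;3;0]
C(3,1)∈J2 [4;3;1]
mobility = 9 − 6 − 1 = 2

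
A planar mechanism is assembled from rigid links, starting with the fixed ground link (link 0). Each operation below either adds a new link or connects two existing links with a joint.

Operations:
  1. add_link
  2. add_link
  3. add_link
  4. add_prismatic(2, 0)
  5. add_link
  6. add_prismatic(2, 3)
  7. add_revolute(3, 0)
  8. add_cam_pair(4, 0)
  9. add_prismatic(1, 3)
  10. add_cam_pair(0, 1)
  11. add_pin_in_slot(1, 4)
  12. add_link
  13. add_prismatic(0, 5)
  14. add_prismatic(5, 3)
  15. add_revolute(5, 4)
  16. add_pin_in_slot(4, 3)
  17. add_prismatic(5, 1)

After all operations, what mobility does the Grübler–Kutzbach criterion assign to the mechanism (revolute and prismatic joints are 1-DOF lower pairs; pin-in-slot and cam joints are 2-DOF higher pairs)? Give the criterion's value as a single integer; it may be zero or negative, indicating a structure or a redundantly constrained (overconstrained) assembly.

M = -5

ground; <1,0,0>
#1 <2,0,0>
#2 <3,0,0>
#3 <4,0,0>
P:2↔0 J1 <4,1,0>
#4 <5,1,0>
P:2↔3 J1 <5,2,0>
R:3↔0 J1 <5,3,0>
C:4↔0 J2 <5,3,1>
P:1↔3 J1 <5,4,1>
C:0↔1 J2 <5,4,2>
PS:1↔4 J2 <5,4,3>
#5 <6,4,3>
P:0↔5 J1 <6,5,3>
P:5↔3 J1 <6,6,3>
R:5↔4 J1 <6,7,3>
PS:4↔3 J2 <6,7,4>
P:5↔1 J1 <6,8,4>
3×5 − 2×8 − 1×4 = -5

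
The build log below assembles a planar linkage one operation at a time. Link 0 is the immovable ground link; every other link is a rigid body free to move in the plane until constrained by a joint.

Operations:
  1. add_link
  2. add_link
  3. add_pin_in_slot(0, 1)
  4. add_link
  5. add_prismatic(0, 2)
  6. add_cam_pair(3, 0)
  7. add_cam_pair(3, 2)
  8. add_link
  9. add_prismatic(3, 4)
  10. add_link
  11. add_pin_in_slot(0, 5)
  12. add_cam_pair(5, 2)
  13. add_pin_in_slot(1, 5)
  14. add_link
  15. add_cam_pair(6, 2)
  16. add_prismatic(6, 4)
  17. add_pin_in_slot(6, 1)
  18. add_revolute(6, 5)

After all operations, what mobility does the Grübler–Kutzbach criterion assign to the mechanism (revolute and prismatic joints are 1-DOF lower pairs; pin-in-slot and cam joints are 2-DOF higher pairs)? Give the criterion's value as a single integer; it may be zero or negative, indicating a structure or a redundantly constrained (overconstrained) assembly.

[1;0;0] (link 0 is ground)
L+ [2;0;0]
L+ [3;0;0]
PS(0,1)∈J2 [3;0;1]
L+ [4;0;1]
P(0,2)∈J1 [4;1;1]
C(3,0)∈J2 [4;1;2]
C(3,2)∈J2 [4;1;3]
L+ [5;1;3]
P(3,4)∈J1 [5;2;3]
L+ [6;2;3]
PS(0,5)∈J2 [6;2;4]
C(5,2)∈J2 [6;2;5]
PS(1,5)∈J2 [6;2;6]
L+ [7;2;6]
C(6,2)∈J2 [7;2;7]
P(6,4)∈J1 [7;3;7]
PS(6,1)∈J2 [7;3;8]
R(6,5)∈J1 [7;4;8]
mobility = 18 − 8 − 8 = 2

M = 2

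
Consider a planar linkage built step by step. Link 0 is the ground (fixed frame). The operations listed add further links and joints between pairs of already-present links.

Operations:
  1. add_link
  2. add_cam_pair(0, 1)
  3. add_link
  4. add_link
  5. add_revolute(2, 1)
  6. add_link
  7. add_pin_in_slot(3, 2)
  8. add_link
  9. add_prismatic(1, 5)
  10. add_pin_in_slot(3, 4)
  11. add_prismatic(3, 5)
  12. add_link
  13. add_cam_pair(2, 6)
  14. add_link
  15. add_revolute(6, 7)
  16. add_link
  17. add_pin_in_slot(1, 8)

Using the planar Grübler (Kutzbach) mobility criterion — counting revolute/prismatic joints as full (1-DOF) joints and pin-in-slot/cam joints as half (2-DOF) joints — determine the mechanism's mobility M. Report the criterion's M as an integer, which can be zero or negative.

[1;0;0] (link 0 is ground)
L+ [2;0;0]
C(0,1)∈J2 [2;0;1]
L+ [3;0;1]
L+ [4;0;1]
R(2,1)∈J1 [4;1;1]
L+ [5;1;1]
PS(3,2)∈J2 [5;1;2]
L+ [6;1;2]
P(1,5)∈J1 [6;2;2]
PS(3,4)∈J2 [6;2;3]
P(3,5)∈J1 [6;3;3]
L+ [7;3;3]
C(2,6)∈J2 [7;3;4]
L+ [8;3;4]
R(6,7)∈J1 [8;4;4]
L+ [9;4;4]
PS(1,8)∈J2 [9;4;5]
mobility = 24 − 8 − 5 = 11

M = 11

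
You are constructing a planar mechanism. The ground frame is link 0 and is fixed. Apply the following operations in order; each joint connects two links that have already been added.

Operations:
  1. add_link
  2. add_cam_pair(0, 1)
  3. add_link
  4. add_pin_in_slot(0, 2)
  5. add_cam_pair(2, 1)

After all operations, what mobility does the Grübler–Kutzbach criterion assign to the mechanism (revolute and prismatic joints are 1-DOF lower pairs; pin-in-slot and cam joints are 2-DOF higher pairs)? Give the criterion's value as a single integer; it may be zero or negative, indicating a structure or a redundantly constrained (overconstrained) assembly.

L=1 J1=0 J2=0
add link → L=2 J1=0 J2=0
C@0,1 dof=2 J2 → L=2 J1=0 J2=1
add link → L=3 J1=0 J2=1
PS@0,2 dof=2 J2 → L=3 J1=0 J2=2
C@2,1 dof=2 J2 → L=3 J1=0 J2=3
M=3(L−1)−2J1−J2=3·2−2·0−3=3

M = 3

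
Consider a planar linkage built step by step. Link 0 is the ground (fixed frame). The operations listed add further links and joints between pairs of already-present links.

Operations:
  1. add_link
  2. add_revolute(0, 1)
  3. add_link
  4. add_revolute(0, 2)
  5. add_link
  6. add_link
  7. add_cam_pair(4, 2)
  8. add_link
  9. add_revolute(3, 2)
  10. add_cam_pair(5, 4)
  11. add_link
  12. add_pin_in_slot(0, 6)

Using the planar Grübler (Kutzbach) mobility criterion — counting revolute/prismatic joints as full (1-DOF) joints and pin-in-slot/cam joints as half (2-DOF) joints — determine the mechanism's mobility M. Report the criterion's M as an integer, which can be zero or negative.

M = 9

[1;0;0] (link 0 is ground)
L+ [2;0;0]
R(0,1)∈J1 [2;1;0]
L+ [3;1;0]
R(0,2)∈J1 [3;2;0]
L+ [4;2;0]
L+ [5;2;0]
C(4,2)∈J2 [5;2;1]
L+ [6;2;1]
R(3,2)∈J1 [6;3;1]
C(5,4)∈J2 [6;3;2]
L+ [7;3;2]
PS(0,6)∈J2 [7;3;3]
mobility = 18 − 6 − 3 = 9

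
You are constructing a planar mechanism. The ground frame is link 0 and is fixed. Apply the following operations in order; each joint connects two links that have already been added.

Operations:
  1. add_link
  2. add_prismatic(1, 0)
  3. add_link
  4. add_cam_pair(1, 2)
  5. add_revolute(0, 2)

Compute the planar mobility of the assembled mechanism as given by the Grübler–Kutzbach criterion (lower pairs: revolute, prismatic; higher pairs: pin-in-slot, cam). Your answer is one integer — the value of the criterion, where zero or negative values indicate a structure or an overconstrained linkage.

M = 1

(L,J1,J2)=(1,0,0); link0 fixed
link1: (2,0,0)
P 1-0 [J1]: (2,1,0)
link2: (3,1,0)
C 1-2 [J2]: (3,1,1)
R 0-2 [J1]: (3,2,1)
Grübler: 3·2 − 2·2 − 1 = 1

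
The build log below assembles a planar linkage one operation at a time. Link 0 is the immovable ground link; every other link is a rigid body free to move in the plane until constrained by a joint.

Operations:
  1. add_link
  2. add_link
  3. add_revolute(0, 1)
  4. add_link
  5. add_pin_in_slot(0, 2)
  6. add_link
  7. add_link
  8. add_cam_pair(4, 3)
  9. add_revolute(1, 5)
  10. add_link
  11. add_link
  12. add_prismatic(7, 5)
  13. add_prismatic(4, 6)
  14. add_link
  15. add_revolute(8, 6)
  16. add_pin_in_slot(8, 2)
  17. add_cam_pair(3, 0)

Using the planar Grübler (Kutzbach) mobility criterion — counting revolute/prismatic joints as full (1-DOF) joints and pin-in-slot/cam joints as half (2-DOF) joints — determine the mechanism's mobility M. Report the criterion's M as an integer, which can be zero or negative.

(L,J1,J2)=(1,0,0); link0 fixed
link1: (2,0,0)
link2: (3,0,0)
R 0-1 [J1]: (3,1,0)
link3: (4,1,0)
PS 0-2 [J2]: (4,1,1)
link4: (5,1,1)
link5: (6,1,1)
C 4-3 [J2]: (6,1,2)
R 1-5 [J1]: (6,2,2)
link6: (7,2,2)
link7: (8,2,2)
P 7-5 [J1]: (8,3,2)
P 4-6 [J1]: (8,4,2)
link8: (9,4,2)
R 8-6 [J1]: (9,5,2)
PS 8-2 [J2]: (9,5,3)
C 3-0 [J2]: (9,5,4)
Grübler: 3·8 − 2·5 − 4 = 10

M = 10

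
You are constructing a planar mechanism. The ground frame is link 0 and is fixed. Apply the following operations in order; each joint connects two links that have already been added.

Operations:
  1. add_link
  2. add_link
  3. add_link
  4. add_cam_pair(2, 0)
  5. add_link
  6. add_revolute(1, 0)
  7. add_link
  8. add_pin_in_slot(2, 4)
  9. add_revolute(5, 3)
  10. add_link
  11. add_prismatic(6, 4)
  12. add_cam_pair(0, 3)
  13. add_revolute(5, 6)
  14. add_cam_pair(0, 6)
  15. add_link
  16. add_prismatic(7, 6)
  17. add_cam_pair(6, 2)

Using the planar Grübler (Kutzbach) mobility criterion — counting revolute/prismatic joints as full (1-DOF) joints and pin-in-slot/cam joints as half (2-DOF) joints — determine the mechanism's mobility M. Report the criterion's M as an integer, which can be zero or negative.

L=1 J1=0 J2=0
add link → L=2 J1=0 J2=0
add link → L=3 J1=0 J2=0
add link → L=4 J1=0 J2=0
C@2,0 dof=2 J2 → L=4 J1=0 J2=1
add link → L=5 J1=0 J2=1
R@1,0 dof=1 J1 → L=5 J1=1 J2=1
add link → L=6 J1=1 J2=1
PS@2,4 dof=2 J2 → L=6 J1=1 J2=2
R@5,3 dof=1 J1 → L=6 J1=2 J2=2
add link → L=7 J1=2 J2=2
P@6,4 dof=1 J1 → L=7 J1=3 J2=2
C@0,3 dof=2 J2 → L=7 J1=3 J2=3
R@5,6 dof=1 J1 → L=7 J1=4 J2=3
C@0,6 dof=2 J2 → L=7 J1=4 J2=4
add link → L=8 J1=4 J2=4
P@7,6 dof=1 J1 → L=8 J1=5 J2=4
C@6,2 dof=2 J2 → L=8 J1=5 J2=5
M=3(L−1)−2J1−J2=3·7−2·5−5=6

M = 6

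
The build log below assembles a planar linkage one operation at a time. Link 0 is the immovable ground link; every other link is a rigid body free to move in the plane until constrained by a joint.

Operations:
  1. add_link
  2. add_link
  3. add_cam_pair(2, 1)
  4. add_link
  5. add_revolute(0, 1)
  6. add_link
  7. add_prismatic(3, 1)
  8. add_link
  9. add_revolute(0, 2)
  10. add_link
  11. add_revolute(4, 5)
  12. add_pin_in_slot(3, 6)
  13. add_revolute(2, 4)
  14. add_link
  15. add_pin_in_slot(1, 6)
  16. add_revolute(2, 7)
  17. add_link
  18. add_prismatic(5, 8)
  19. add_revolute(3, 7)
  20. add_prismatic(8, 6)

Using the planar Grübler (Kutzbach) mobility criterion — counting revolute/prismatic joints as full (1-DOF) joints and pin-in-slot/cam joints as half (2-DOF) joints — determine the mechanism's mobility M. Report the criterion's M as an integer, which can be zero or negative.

M = 3

link 0 = ground. State L|J1|J2 = 1|0|0
+link1  2|0|0
+link2  3|0|0
C(2,1) f=2→J2  3|0|1
+link3  4|0|1
R(0,1) f=1→J1  4|1|1
+link4  5|1|1
P(3,1) f=1→J1  5|2|1
+link5  6|2|1
R(0,2) f=1→J1  6|3|1
+link6  7|3|1
R(4,5) f=1→J1  7|4|1
PS(3,6) f=2→J2  7|4|2
R(2,4) f=1→J1  7|5|2
+link7  8|5|2
PS(1,6) f=2→J2  8|5|3
R(2,7) f=1→J1  8|6|3
+link8  9|6|3
P(5,8) f=1→J1  9|7|3
R(3,7) f=1→J1  9|8|3
P(8,6) f=1→J1  9|9|3
M = 3(9−1)−2·9−3 = 24−18−3 = 3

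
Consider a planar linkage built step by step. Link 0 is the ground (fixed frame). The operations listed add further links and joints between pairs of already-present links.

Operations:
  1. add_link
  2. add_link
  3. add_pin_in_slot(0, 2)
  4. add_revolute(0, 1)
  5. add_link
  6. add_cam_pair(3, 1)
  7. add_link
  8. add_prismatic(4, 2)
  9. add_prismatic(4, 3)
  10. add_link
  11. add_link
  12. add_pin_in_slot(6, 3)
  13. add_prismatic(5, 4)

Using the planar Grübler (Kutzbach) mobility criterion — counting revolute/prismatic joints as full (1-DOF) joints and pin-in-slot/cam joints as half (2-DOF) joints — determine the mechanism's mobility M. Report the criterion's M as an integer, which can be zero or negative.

(L,J1,J2)=(1,0,0); link0 fixed
link1: (2,0,0)
link2: (3,0,0)
PS 0-2 [J2]: (3,0,1)
R 0-1 [J1]: (3,1,1)
link3: (4,1,1)
C 3-1 [J2]: (4,1,2)
link4: (5,1,2)
P 4-2 [J1]: (5,2,2)
P 4-3 [J1]: (5,3,2)
link5: (6,3,2)
link6: (7,3,2)
PS 6-3 [J2]: (7,3,3)
P 5-4 [J1]: (7,4,3)
Grübler: 3·6 − 2·4 − 3 = 7

M = 7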